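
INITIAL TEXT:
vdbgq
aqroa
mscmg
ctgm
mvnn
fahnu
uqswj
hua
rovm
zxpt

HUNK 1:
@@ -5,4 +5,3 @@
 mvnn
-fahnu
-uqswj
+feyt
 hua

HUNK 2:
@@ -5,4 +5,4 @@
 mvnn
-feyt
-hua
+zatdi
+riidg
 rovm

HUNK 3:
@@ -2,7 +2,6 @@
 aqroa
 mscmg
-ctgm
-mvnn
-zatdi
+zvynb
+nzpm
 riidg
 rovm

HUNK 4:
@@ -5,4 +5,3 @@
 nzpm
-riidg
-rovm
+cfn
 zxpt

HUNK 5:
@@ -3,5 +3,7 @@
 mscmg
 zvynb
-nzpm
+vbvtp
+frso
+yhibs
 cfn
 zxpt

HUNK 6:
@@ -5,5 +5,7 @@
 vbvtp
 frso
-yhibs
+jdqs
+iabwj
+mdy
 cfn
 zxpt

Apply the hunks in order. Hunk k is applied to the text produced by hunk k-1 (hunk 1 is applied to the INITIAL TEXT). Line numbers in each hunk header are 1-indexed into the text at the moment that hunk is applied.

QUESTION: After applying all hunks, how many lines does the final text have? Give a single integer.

Answer: 11

Derivation:
Hunk 1: at line 5 remove [fahnu,uqswj] add [feyt] -> 9 lines: vdbgq aqroa mscmg ctgm mvnn feyt hua rovm zxpt
Hunk 2: at line 5 remove [feyt,hua] add [zatdi,riidg] -> 9 lines: vdbgq aqroa mscmg ctgm mvnn zatdi riidg rovm zxpt
Hunk 3: at line 2 remove [ctgm,mvnn,zatdi] add [zvynb,nzpm] -> 8 lines: vdbgq aqroa mscmg zvynb nzpm riidg rovm zxpt
Hunk 4: at line 5 remove [riidg,rovm] add [cfn] -> 7 lines: vdbgq aqroa mscmg zvynb nzpm cfn zxpt
Hunk 5: at line 3 remove [nzpm] add [vbvtp,frso,yhibs] -> 9 lines: vdbgq aqroa mscmg zvynb vbvtp frso yhibs cfn zxpt
Hunk 6: at line 5 remove [yhibs] add [jdqs,iabwj,mdy] -> 11 lines: vdbgq aqroa mscmg zvynb vbvtp frso jdqs iabwj mdy cfn zxpt
Final line count: 11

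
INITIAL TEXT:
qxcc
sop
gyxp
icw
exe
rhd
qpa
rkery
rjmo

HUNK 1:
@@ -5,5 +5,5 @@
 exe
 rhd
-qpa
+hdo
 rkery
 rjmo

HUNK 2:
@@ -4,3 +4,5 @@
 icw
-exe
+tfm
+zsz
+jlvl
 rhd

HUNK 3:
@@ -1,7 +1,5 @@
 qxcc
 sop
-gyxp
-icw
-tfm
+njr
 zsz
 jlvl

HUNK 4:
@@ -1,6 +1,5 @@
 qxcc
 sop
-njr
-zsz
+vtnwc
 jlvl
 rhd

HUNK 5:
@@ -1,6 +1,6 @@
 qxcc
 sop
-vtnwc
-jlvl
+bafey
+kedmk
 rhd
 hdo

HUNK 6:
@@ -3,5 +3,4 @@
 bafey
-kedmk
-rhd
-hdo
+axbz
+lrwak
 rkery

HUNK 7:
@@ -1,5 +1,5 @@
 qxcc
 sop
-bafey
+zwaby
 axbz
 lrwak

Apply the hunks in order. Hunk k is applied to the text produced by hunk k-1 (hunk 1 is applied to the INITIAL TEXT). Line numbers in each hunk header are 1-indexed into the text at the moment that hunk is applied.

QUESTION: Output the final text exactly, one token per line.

Hunk 1: at line 5 remove [qpa] add [hdo] -> 9 lines: qxcc sop gyxp icw exe rhd hdo rkery rjmo
Hunk 2: at line 4 remove [exe] add [tfm,zsz,jlvl] -> 11 lines: qxcc sop gyxp icw tfm zsz jlvl rhd hdo rkery rjmo
Hunk 3: at line 1 remove [gyxp,icw,tfm] add [njr] -> 9 lines: qxcc sop njr zsz jlvl rhd hdo rkery rjmo
Hunk 4: at line 1 remove [njr,zsz] add [vtnwc] -> 8 lines: qxcc sop vtnwc jlvl rhd hdo rkery rjmo
Hunk 5: at line 1 remove [vtnwc,jlvl] add [bafey,kedmk] -> 8 lines: qxcc sop bafey kedmk rhd hdo rkery rjmo
Hunk 6: at line 3 remove [kedmk,rhd,hdo] add [axbz,lrwak] -> 7 lines: qxcc sop bafey axbz lrwak rkery rjmo
Hunk 7: at line 1 remove [bafey] add [zwaby] -> 7 lines: qxcc sop zwaby axbz lrwak rkery rjmo

Answer: qxcc
sop
zwaby
axbz
lrwak
rkery
rjmo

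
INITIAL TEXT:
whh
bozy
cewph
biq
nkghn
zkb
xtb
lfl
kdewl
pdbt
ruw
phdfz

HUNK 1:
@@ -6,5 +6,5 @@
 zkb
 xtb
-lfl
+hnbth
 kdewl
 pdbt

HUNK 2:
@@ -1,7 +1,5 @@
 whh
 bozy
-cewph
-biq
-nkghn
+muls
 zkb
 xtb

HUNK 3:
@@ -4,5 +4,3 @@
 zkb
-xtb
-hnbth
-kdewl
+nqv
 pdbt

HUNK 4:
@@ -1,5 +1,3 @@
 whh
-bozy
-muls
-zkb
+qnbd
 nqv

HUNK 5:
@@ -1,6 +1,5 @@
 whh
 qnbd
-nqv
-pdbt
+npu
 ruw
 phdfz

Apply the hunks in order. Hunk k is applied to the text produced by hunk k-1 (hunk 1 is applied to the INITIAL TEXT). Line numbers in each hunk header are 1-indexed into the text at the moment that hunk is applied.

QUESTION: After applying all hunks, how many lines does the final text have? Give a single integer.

Hunk 1: at line 6 remove [lfl] add [hnbth] -> 12 lines: whh bozy cewph biq nkghn zkb xtb hnbth kdewl pdbt ruw phdfz
Hunk 2: at line 1 remove [cewph,biq,nkghn] add [muls] -> 10 lines: whh bozy muls zkb xtb hnbth kdewl pdbt ruw phdfz
Hunk 3: at line 4 remove [xtb,hnbth,kdewl] add [nqv] -> 8 lines: whh bozy muls zkb nqv pdbt ruw phdfz
Hunk 4: at line 1 remove [bozy,muls,zkb] add [qnbd] -> 6 lines: whh qnbd nqv pdbt ruw phdfz
Hunk 5: at line 1 remove [nqv,pdbt] add [npu] -> 5 lines: whh qnbd npu ruw phdfz
Final line count: 5

Answer: 5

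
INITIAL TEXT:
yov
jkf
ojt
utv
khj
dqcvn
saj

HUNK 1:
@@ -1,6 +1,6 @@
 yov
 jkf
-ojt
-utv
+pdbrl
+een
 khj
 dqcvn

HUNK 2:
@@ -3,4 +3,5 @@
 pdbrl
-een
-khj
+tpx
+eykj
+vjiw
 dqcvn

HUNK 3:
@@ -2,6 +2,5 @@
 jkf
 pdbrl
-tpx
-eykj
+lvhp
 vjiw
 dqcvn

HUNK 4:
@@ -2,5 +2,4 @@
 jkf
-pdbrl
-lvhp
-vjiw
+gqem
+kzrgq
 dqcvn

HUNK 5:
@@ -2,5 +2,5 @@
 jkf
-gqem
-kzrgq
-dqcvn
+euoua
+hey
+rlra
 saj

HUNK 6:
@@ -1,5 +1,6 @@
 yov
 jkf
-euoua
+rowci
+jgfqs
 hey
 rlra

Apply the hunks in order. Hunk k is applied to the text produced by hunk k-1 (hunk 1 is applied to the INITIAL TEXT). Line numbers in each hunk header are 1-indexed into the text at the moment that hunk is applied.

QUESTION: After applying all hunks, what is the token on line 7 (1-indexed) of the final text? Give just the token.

Hunk 1: at line 1 remove [ojt,utv] add [pdbrl,een] -> 7 lines: yov jkf pdbrl een khj dqcvn saj
Hunk 2: at line 3 remove [een,khj] add [tpx,eykj,vjiw] -> 8 lines: yov jkf pdbrl tpx eykj vjiw dqcvn saj
Hunk 3: at line 2 remove [tpx,eykj] add [lvhp] -> 7 lines: yov jkf pdbrl lvhp vjiw dqcvn saj
Hunk 4: at line 2 remove [pdbrl,lvhp,vjiw] add [gqem,kzrgq] -> 6 lines: yov jkf gqem kzrgq dqcvn saj
Hunk 5: at line 2 remove [gqem,kzrgq,dqcvn] add [euoua,hey,rlra] -> 6 lines: yov jkf euoua hey rlra saj
Hunk 6: at line 1 remove [euoua] add [rowci,jgfqs] -> 7 lines: yov jkf rowci jgfqs hey rlra saj
Final line 7: saj

Answer: saj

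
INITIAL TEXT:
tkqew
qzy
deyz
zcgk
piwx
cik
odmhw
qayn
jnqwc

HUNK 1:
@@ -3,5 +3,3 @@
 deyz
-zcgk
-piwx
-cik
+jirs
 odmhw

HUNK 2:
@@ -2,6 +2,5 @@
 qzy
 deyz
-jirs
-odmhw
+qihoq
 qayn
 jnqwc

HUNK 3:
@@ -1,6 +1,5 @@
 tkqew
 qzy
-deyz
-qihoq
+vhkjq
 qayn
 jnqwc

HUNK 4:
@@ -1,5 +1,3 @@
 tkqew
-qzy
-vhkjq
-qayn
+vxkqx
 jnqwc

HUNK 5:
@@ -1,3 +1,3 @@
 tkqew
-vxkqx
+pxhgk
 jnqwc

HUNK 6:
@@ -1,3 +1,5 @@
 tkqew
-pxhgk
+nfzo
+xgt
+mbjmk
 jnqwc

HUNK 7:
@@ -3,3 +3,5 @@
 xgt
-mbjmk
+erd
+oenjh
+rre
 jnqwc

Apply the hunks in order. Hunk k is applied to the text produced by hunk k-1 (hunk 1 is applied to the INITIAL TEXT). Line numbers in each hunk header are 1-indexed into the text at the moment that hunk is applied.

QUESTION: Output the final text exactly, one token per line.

Hunk 1: at line 3 remove [zcgk,piwx,cik] add [jirs] -> 7 lines: tkqew qzy deyz jirs odmhw qayn jnqwc
Hunk 2: at line 2 remove [jirs,odmhw] add [qihoq] -> 6 lines: tkqew qzy deyz qihoq qayn jnqwc
Hunk 3: at line 1 remove [deyz,qihoq] add [vhkjq] -> 5 lines: tkqew qzy vhkjq qayn jnqwc
Hunk 4: at line 1 remove [qzy,vhkjq,qayn] add [vxkqx] -> 3 lines: tkqew vxkqx jnqwc
Hunk 5: at line 1 remove [vxkqx] add [pxhgk] -> 3 lines: tkqew pxhgk jnqwc
Hunk 6: at line 1 remove [pxhgk] add [nfzo,xgt,mbjmk] -> 5 lines: tkqew nfzo xgt mbjmk jnqwc
Hunk 7: at line 3 remove [mbjmk] add [erd,oenjh,rre] -> 7 lines: tkqew nfzo xgt erd oenjh rre jnqwc

Answer: tkqew
nfzo
xgt
erd
oenjh
rre
jnqwc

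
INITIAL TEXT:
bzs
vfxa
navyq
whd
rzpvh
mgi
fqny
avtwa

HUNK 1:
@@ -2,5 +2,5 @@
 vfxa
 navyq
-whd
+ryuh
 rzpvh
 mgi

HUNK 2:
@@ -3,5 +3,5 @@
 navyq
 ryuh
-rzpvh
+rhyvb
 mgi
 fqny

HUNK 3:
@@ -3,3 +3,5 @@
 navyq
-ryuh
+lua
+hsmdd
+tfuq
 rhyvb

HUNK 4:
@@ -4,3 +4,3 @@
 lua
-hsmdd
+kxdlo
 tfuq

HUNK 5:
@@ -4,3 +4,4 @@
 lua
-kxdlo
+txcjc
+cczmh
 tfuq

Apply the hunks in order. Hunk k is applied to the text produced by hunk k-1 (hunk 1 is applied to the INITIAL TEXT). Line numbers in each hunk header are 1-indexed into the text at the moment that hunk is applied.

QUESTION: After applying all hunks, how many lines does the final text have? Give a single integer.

Answer: 11

Derivation:
Hunk 1: at line 2 remove [whd] add [ryuh] -> 8 lines: bzs vfxa navyq ryuh rzpvh mgi fqny avtwa
Hunk 2: at line 3 remove [rzpvh] add [rhyvb] -> 8 lines: bzs vfxa navyq ryuh rhyvb mgi fqny avtwa
Hunk 3: at line 3 remove [ryuh] add [lua,hsmdd,tfuq] -> 10 lines: bzs vfxa navyq lua hsmdd tfuq rhyvb mgi fqny avtwa
Hunk 4: at line 4 remove [hsmdd] add [kxdlo] -> 10 lines: bzs vfxa navyq lua kxdlo tfuq rhyvb mgi fqny avtwa
Hunk 5: at line 4 remove [kxdlo] add [txcjc,cczmh] -> 11 lines: bzs vfxa navyq lua txcjc cczmh tfuq rhyvb mgi fqny avtwa
Final line count: 11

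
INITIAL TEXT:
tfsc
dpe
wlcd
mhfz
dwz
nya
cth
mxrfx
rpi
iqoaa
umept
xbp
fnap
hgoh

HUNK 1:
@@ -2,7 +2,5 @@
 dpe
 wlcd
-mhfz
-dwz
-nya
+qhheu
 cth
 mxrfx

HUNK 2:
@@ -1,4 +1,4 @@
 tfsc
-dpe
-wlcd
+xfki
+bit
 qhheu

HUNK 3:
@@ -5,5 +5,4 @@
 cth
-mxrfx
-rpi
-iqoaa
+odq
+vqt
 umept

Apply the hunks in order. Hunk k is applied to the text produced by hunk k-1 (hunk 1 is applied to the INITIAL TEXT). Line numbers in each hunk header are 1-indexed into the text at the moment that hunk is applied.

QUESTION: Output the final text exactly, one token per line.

Answer: tfsc
xfki
bit
qhheu
cth
odq
vqt
umept
xbp
fnap
hgoh

Derivation:
Hunk 1: at line 2 remove [mhfz,dwz,nya] add [qhheu] -> 12 lines: tfsc dpe wlcd qhheu cth mxrfx rpi iqoaa umept xbp fnap hgoh
Hunk 2: at line 1 remove [dpe,wlcd] add [xfki,bit] -> 12 lines: tfsc xfki bit qhheu cth mxrfx rpi iqoaa umept xbp fnap hgoh
Hunk 3: at line 5 remove [mxrfx,rpi,iqoaa] add [odq,vqt] -> 11 lines: tfsc xfki bit qhheu cth odq vqt umept xbp fnap hgoh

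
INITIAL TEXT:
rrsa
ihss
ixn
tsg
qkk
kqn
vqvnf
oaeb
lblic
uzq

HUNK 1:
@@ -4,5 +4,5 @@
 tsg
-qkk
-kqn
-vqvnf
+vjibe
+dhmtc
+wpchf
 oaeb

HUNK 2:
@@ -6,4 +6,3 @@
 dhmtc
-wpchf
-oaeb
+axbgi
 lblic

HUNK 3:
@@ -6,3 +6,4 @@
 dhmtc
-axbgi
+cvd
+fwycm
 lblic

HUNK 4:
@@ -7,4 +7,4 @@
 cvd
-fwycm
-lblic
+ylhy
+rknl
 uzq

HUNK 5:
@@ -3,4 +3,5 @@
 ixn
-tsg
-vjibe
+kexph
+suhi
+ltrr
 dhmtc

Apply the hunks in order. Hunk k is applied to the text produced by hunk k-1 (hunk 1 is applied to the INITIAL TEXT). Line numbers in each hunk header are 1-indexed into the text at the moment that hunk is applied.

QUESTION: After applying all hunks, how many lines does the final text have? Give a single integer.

Hunk 1: at line 4 remove [qkk,kqn,vqvnf] add [vjibe,dhmtc,wpchf] -> 10 lines: rrsa ihss ixn tsg vjibe dhmtc wpchf oaeb lblic uzq
Hunk 2: at line 6 remove [wpchf,oaeb] add [axbgi] -> 9 lines: rrsa ihss ixn tsg vjibe dhmtc axbgi lblic uzq
Hunk 3: at line 6 remove [axbgi] add [cvd,fwycm] -> 10 lines: rrsa ihss ixn tsg vjibe dhmtc cvd fwycm lblic uzq
Hunk 4: at line 7 remove [fwycm,lblic] add [ylhy,rknl] -> 10 lines: rrsa ihss ixn tsg vjibe dhmtc cvd ylhy rknl uzq
Hunk 5: at line 3 remove [tsg,vjibe] add [kexph,suhi,ltrr] -> 11 lines: rrsa ihss ixn kexph suhi ltrr dhmtc cvd ylhy rknl uzq
Final line count: 11

Answer: 11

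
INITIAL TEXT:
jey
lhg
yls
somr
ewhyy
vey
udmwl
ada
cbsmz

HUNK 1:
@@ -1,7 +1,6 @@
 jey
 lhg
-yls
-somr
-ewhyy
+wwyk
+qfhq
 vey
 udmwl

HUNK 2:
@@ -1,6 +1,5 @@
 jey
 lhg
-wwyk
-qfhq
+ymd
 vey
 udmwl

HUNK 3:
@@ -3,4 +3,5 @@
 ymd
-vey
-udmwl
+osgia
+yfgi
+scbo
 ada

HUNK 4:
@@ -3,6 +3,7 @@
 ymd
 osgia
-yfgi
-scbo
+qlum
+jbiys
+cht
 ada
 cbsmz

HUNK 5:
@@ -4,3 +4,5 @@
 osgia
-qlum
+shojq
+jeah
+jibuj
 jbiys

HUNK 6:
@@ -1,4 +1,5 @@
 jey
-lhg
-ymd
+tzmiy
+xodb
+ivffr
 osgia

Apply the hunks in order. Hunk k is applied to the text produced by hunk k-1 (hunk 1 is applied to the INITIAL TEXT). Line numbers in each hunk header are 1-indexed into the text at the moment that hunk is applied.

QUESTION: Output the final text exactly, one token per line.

Hunk 1: at line 1 remove [yls,somr,ewhyy] add [wwyk,qfhq] -> 8 lines: jey lhg wwyk qfhq vey udmwl ada cbsmz
Hunk 2: at line 1 remove [wwyk,qfhq] add [ymd] -> 7 lines: jey lhg ymd vey udmwl ada cbsmz
Hunk 3: at line 3 remove [vey,udmwl] add [osgia,yfgi,scbo] -> 8 lines: jey lhg ymd osgia yfgi scbo ada cbsmz
Hunk 4: at line 3 remove [yfgi,scbo] add [qlum,jbiys,cht] -> 9 lines: jey lhg ymd osgia qlum jbiys cht ada cbsmz
Hunk 5: at line 4 remove [qlum] add [shojq,jeah,jibuj] -> 11 lines: jey lhg ymd osgia shojq jeah jibuj jbiys cht ada cbsmz
Hunk 6: at line 1 remove [lhg,ymd] add [tzmiy,xodb,ivffr] -> 12 lines: jey tzmiy xodb ivffr osgia shojq jeah jibuj jbiys cht ada cbsmz

Answer: jey
tzmiy
xodb
ivffr
osgia
shojq
jeah
jibuj
jbiys
cht
ada
cbsmz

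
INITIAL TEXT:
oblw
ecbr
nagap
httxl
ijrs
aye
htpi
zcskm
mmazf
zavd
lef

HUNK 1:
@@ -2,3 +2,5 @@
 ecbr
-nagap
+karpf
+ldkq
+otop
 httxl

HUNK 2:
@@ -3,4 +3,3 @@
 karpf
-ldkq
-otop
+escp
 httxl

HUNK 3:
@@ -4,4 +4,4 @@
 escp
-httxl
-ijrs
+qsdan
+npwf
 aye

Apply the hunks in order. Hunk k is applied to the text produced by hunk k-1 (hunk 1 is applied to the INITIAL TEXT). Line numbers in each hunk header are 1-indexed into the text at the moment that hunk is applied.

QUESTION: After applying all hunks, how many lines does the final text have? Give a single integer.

Hunk 1: at line 2 remove [nagap] add [karpf,ldkq,otop] -> 13 lines: oblw ecbr karpf ldkq otop httxl ijrs aye htpi zcskm mmazf zavd lef
Hunk 2: at line 3 remove [ldkq,otop] add [escp] -> 12 lines: oblw ecbr karpf escp httxl ijrs aye htpi zcskm mmazf zavd lef
Hunk 3: at line 4 remove [httxl,ijrs] add [qsdan,npwf] -> 12 lines: oblw ecbr karpf escp qsdan npwf aye htpi zcskm mmazf zavd lef
Final line count: 12

Answer: 12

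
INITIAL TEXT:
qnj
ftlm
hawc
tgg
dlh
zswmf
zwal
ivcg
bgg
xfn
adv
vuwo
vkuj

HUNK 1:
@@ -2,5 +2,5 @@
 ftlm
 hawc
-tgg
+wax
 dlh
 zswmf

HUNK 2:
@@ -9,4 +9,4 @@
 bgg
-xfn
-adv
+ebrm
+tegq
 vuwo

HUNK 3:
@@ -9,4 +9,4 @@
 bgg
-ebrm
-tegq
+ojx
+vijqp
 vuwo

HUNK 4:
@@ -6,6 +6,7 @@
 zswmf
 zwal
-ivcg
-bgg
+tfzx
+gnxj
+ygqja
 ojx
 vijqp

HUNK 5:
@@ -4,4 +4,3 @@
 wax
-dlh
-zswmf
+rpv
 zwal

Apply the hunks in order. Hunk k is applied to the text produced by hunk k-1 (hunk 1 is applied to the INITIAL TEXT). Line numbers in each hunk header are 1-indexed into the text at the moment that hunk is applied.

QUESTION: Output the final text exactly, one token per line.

Hunk 1: at line 2 remove [tgg] add [wax] -> 13 lines: qnj ftlm hawc wax dlh zswmf zwal ivcg bgg xfn adv vuwo vkuj
Hunk 2: at line 9 remove [xfn,adv] add [ebrm,tegq] -> 13 lines: qnj ftlm hawc wax dlh zswmf zwal ivcg bgg ebrm tegq vuwo vkuj
Hunk 3: at line 9 remove [ebrm,tegq] add [ojx,vijqp] -> 13 lines: qnj ftlm hawc wax dlh zswmf zwal ivcg bgg ojx vijqp vuwo vkuj
Hunk 4: at line 6 remove [ivcg,bgg] add [tfzx,gnxj,ygqja] -> 14 lines: qnj ftlm hawc wax dlh zswmf zwal tfzx gnxj ygqja ojx vijqp vuwo vkuj
Hunk 5: at line 4 remove [dlh,zswmf] add [rpv] -> 13 lines: qnj ftlm hawc wax rpv zwal tfzx gnxj ygqja ojx vijqp vuwo vkuj

Answer: qnj
ftlm
hawc
wax
rpv
zwal
tfzx
gnxj
ygqja
ojx
vijqp
vuwo
vkuj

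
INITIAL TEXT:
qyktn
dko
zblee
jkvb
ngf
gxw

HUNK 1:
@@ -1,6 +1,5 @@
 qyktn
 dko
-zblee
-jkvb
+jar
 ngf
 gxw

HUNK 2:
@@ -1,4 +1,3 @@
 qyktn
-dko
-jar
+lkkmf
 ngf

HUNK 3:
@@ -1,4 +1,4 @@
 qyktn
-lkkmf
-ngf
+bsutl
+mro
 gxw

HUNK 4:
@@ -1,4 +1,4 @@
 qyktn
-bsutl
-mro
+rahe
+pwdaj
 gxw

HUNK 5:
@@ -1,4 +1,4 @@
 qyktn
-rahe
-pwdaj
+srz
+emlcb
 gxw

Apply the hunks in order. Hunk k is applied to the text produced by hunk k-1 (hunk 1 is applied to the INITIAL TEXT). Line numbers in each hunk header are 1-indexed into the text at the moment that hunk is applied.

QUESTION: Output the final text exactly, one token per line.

Answer: qyktn
srz
emlcb
gxw

Derivation:
Hunk 1: at line 1 remove [zblee,jkvb] add [jar] -> 5 lines: qyktn dko jar ngf gxw
Hunk 2: at line 1 remove [dko,jar] add [lkkmf] -> 4 lines: qyktn lkkmf ngf gxw
Hunk 3: at line 1 remove [lkkmf,ngf] add [bsutl,mro] -> 4 lines: qyktn bsutl mro gxw
Hunk 4: at line 1 remove [bsutl,mro] add [rahe,pwdaj] -> 4 lines: qyktn rahe pwdaj gxw
Hunk 5: at line 1 remove [rahe,pwdaj] add [srz,emlcb] -> 4 lines: qyktn srz emlcb gxw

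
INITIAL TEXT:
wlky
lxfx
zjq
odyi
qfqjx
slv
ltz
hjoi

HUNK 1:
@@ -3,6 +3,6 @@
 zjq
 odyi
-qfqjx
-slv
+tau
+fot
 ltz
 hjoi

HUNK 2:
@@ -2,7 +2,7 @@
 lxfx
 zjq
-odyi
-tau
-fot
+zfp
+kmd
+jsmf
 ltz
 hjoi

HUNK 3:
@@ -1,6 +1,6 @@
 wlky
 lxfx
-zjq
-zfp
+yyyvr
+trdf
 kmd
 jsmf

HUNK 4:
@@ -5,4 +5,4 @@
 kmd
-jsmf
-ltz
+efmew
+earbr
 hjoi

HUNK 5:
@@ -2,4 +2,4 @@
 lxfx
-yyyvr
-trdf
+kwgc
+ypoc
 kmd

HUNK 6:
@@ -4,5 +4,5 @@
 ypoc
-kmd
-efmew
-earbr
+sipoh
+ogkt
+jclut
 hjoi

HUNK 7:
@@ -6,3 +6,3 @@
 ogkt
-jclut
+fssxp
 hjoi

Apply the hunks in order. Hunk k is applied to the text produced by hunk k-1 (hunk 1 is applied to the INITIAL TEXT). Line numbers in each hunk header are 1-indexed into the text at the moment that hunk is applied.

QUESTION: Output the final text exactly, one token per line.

Answer: wlky
lxfx
kwgc
ypoc
sipoh
ogkt
fssxp
hjoi

Derivation:
Hunk 1: at line 3 remove [qfqjx,slv] add [tau,fot] -> 8 lines: wlky lxfx zjq odyi tau fot ltz hjoi
Hunk 2: at line 2 remove [odyi,tau,fot] add [zfp,kmd,jsmf] -> 8 lines: wlky lxfx zjq zfp kmd jsmf ltz hjoi
Hunk 3: at line 1 remove [zjq,zfp] add [yyyvr,trdf] -> 8 lines: wlky lxfx yyyvr trdf kmd jsmf ltz hjoi
Hunk 4: at line 5 remove [jsmf,ltz] add [efmew,earbr] -> 8 lines: wlky lxfx yyyvr trdf kmd efmew earbr hjoi
Hunk 5: at line 2 remove [yyyvr,trdf] add [kwgc,ypoc] -> 8 lines: wlky lxfx kwgc ypoc kmd efmew earbr hjoi
Hunk 6: at line 4 remove [kmd,efmew,earbr] add [sipoh,ogkt,jclut] -> 8 lines: wlky lxfx kwgc ypoc sipoh ogkt jclut hjoi
Hunk 7: at line 6 remove [jclut] add [fssxp] -> 8 lines: wlky lxfx kwgc ypoc sipoh ogkt fssxp hjoi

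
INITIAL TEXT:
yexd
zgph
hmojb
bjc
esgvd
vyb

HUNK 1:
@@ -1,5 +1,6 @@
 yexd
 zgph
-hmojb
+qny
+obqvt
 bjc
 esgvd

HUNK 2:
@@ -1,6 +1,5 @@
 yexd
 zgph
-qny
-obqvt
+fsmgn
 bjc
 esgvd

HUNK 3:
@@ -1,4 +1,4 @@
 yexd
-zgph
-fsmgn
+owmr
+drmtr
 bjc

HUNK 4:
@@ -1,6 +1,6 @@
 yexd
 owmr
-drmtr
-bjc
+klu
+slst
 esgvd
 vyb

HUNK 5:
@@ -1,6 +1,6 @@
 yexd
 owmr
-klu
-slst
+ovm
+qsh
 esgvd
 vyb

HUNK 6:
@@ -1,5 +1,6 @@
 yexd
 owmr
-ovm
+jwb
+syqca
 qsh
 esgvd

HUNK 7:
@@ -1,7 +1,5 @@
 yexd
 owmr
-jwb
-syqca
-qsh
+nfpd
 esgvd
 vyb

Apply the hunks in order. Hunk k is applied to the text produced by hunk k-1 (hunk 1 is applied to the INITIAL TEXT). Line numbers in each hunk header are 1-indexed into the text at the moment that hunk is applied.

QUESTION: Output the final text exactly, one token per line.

Hunk 1: at line 1 remove [hmojb] add [qny,obqvt] -> 7 lines: yexd zgph qny obqvt bjc esgvd vyb
Hunk 2: at line 1 remove [qny,obqvt] add [fsmgn] -> 6 lines: yexd zgph fsmgn bjc esgvd vyb
Hunk 3: at line 1 remove [zgph,fsmgn] add [owmr,drmtr] -> 6 lines: yexd owmr drmtr bjc esgvd vyb
Hunk 4: at line 1 remove [drmtr,bjc] add [klu,slst] -> 6 lines: yexd owmr klu slst esgvd vyb
Hunk 5: at line 1 remove [klu,slst] add [ovm,qsh] -> 6 lines: yexd owmr ovm qsh esgvd vyb
Hunk 6: at line 1 remove [ovm] add [jwb,syqca] -> 7 lines: yexd owmr jwb syqca qsh esgvd vyb
Hunk 7: at line 1 remove [jwb,syqca,qsh] add [nfpd] -> 5 lines: yexd owmr nfpd esgvd vyb

Answer: yexd
owmr
nfpd
esgvd
vyb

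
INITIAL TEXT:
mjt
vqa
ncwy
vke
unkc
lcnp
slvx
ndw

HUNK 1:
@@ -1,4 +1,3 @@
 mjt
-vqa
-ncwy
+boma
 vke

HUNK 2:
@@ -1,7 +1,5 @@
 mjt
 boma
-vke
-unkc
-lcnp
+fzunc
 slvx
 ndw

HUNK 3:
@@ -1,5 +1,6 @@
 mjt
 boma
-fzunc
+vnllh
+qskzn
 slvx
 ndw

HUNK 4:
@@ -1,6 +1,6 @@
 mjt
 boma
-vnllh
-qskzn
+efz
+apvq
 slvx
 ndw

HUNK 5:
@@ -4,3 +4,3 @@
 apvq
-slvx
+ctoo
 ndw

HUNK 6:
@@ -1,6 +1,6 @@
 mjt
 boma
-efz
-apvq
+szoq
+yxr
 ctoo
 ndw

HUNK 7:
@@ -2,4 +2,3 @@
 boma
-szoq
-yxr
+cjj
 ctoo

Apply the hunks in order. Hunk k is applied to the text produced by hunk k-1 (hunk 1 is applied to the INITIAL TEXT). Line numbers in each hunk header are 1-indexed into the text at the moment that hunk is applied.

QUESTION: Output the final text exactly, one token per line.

Answer: mjt
boma
cjj
ctoo
ndw

Derivation:
Hunk 1: at line 1 remove [vqa,ncwy] add [boma] -> 7 lines: mjt boma vke unkc lcnp slvx ndw
Hunk 2: at line 1 remove [vke,unkc,lcnp] add [fzunc] -> 5 lines: mjt boma fzunc slvx ndw
Hunk 3: at line 1 remove [fzunc] add [vnllh,qskzn] -> 6 lines: mjt boma vnllh qskzn slvx ndw
Hunk 4: at line 1 remove [vnllh,qskzn] add [efz,apvq] -> 6 lines: mjt boma efz apvq slvx ndw
Hunk 5: at line 4 remove [slvx] add [ctoo] -> 6 lines: mjt boma efz apvq ctoo ndw
Hunk 6: at line 1 remove [efz,apvq] add [szoq,yxr] -> 6 lines: mjt boma szoq yxr ctoo ndw
Hunk 7: at line 2 remove [szoq,yxr] add [cjj] -> 5 lines: mjt boma cjj ctoo ndw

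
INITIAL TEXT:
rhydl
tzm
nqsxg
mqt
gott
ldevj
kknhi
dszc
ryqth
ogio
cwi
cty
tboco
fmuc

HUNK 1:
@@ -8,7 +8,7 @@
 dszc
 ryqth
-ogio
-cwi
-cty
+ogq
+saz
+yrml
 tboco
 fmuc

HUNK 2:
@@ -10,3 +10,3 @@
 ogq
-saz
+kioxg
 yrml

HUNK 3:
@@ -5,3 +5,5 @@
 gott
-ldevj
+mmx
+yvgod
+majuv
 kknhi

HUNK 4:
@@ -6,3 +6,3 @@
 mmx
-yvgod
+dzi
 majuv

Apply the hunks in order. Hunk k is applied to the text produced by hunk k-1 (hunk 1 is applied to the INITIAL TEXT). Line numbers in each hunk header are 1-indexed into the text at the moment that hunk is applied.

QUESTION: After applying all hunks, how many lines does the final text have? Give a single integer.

Hunk 1: at line 8 remove [ogio,cwi,cty] add [ogq,saz,yrml] -> 14 lines: rhydl tzm nqsxg mqt gott ldevj kknhi dszc ryqth ogq saz yrml tboco fmuc
Hunk 2: at line 10 remove [saz] add [kioxg] -> 14 lines: rhydl tzm nqsxg mqt gott ldevj kknhi dszc ryqth ogq kioxg yrml tboco fmuc
Hunk 3: at line 5 remove [ldevj] add [mmx,yvgod,majuv] -> 16 lines: rhydl tzm nqsxg mqt gott mmx yvgod majuv kknhi dszc ryqth ogq kioxg yrml tboco fmuc
Hunk 4: at line 6 remove [yvgod] add [dzi] -> 16 lines: rhydl tzm nqsxg mqt gott mmx dzi majuv kknhi dszc ryqth ogq kioxg yrml tboco fmuc
Final line count: 16

Answer: 16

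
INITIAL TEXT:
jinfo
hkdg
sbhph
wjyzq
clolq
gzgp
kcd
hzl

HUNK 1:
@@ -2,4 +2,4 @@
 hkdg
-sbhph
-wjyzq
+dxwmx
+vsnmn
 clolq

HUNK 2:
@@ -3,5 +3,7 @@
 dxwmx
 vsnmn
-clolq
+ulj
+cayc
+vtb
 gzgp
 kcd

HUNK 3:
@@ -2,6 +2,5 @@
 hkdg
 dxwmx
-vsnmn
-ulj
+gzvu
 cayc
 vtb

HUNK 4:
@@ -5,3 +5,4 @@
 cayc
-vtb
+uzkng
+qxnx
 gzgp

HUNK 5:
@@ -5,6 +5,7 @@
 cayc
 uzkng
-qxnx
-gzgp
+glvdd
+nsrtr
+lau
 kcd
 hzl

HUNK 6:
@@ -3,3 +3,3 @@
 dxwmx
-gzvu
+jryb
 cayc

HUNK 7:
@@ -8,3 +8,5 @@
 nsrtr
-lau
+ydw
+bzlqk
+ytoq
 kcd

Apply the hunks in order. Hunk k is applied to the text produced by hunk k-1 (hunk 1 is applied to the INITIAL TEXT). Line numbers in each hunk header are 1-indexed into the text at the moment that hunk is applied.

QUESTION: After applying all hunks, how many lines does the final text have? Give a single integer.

Answer: 13

Derivation:
Hunk 1: at line 2 remove [sbhph,wjyzq] add [dxwmx,vsnmn] -> 8 lines: jinfo hkdg dxwmx vsnmn clolq gzgp kcd hzl
Hunk 2: at line 3 remove [clolq] add [ulj,cayc,vtb] -> 10 lines: jinfo hkdg dxwmx vsnmn ulj cayc vtb gzgp kcd hzl
Hunk 3: at line 2 remove [vsnmn,ulj] add [gzvu] -> 9 lines: jinfo hkdg dxwmx gzvu cayc vtb gzgp kcd hzl
Hunk 4: at line 5 remove [vtb] add [uzkng,qxnx] -> 10 lines: jinfo hkdg dxwmx gzvu cayc uzkng qxnx gzgp kcd hzl
Hunk 5: at line 5 remove [qxnx,gzgp] add [glvdd,nsrtr,lau] -> 11 lines: jinfo hkdg dxwmx gzvu cayc uzkng glvdd nsrtr lau kcd hzl
Hunk 6: at line 3 remove [gzvu] add [jryb] -> 11 lines: jinfo hkdg dxwmx jryb cayc uzkng glvdd nsrtr lau kcd hzl
Hunk 7: at line 8 remove [lau] add [ydw,bzlqk,ytoq] -> 13 lines: jinfo hkdg dxwmx jryb cayc uzkng glvdd nsrtr ydw bzlqk ytoq kcd hzl
Final line count: 13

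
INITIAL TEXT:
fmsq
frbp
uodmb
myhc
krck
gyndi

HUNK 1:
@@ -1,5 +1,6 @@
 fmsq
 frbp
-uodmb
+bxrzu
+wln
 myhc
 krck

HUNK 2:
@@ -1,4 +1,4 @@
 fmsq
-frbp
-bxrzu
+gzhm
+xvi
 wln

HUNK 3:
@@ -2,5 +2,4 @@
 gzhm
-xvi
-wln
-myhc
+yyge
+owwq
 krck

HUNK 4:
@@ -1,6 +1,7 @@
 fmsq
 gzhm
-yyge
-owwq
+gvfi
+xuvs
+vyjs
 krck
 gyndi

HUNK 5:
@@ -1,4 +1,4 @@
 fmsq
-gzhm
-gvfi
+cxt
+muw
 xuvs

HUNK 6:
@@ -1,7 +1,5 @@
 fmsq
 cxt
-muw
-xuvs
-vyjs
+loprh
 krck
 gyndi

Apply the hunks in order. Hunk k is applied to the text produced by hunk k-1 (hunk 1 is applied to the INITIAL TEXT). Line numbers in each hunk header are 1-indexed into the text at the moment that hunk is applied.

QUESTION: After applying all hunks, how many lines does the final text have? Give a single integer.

Hunk 1: at line 1 remove [uodmb] add [bxrzu,wln] -> 7 lines: fmsq frbp bxrzu wln myhc krck gyndi
Hunk 2: at line 1 remove [frbp,bxrzu] add [gzhm,xvi] -> 7 lines: fmsq gzhm xvi wln myhc krck gyndi
Hunk 3: at line 2 remove [xvi,wln,myhc] add [yyge,owwq] -> 6 lines: fmsq gzhm yyge owwq krck gyndi
Hunk 4: at line 1 remove [yyge,owwq] add [gvfi,xuvs,vyjs] -> 7 lines: fmsq gzhm gvfi xuvs vyjs krck gyndi
Hunk 5: at line 1 remove [gzhm,gvfi] add [cxt,muw] -> 7 lines: fmsq cxt muw xuvs vyjs krck gyndi
Hunk 6: at line 1 remove [muw,xuvs,vyjs] add [loprh] -> 5 lines: fmsq cxt loprh krck gyndi
Final line count: 5

Answer: 5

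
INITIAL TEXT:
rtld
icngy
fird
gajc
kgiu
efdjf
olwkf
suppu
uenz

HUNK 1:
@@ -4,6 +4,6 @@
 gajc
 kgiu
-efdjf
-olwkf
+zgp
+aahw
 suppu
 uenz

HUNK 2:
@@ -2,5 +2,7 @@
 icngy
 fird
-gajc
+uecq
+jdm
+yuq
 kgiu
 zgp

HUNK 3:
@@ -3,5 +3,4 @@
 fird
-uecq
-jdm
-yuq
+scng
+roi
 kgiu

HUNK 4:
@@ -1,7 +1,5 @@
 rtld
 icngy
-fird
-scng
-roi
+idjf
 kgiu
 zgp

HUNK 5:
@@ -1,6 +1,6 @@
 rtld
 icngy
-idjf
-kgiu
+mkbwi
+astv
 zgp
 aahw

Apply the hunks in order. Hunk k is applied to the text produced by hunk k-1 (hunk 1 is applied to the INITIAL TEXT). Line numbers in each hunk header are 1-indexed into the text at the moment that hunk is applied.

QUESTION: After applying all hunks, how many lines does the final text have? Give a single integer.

Answer: 8

Derivation:
Hunk 1: at line 4 remove [efdjf,olwkf] add [zgp,aahw] -> 9 lines: rtld icngy fird gajc kgiu zgp aahw suppu uenz
Hunk 2: at line 2 remove [gajc] add [uecq,jdm,yuq] -> 11 lines: rtld icngy fird uecq jdm yuq kgiu zgp aahw suppu uenz
Hunk 3: at line 3 remove [uecq,jdm,yuq] add [scng,roi] -> 10 lines: rtld icngy fird scng roi kgiu zgp aahw suppu uenz
Hunk 4: at line 1 remove [fird,scng,roi] add [idjf] -> 8 lines: rtld icngy idjf kgiu zgp aahw suppu uenz
Hunk 5: at line 1 remove [idjf,kgiu] add [mkbwi,astv] -> 8 lines: rtld icngy mkbwi astv zgp aahw suppu uenz
Final line count: 8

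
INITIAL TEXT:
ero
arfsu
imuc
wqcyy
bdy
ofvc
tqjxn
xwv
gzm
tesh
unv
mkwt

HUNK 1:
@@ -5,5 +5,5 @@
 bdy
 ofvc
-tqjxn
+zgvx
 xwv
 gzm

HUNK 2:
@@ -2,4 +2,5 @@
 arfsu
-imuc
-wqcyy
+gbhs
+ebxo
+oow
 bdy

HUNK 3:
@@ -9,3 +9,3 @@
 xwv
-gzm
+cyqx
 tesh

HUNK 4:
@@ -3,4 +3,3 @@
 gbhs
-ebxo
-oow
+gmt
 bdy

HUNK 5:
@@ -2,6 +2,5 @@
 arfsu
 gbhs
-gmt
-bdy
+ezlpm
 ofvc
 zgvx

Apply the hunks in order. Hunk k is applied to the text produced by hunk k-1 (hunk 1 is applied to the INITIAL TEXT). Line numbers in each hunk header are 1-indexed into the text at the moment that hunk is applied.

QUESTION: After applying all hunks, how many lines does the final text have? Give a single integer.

Hunk 1: at line 5 remove [tqjxn] add [zgvx] -> 12 lines: ero arfsu imuc wqcyy bdy ofvc zgvx xwv gzm tesh unv mkwt
Hunk 2: at line 2 remove [imuc,wqcyy] add [gbhs,ebxo,oow] -> 13 lines: ero arfsu gbhs ebxo oow bdy ofvc zgvx xwv gzm tesh unv mkwt
Hunk 3: at line 9 remove [gzm] add [cyqx] -> 13 lines: ero arfsu gbhs ebxo oow bdy ofvc zgvx xwv cyqx tesh unv mkwt
Hunk 4: at line 3 remove [ebxo,oow] add [gmt] -> 12 lines: ero arfsu gbhs gmt bdy ofvc zgvx xwv cyqx tesh unv mkwt
Hunk 5: at line 2 remove [gmt,bdy] add [ezlpm] -> 11 lines: ero arfsu gbhs ezlpm ofvc zgvx xwv cyqx tesh unv mkwt
Final line count: 11

Answer: 11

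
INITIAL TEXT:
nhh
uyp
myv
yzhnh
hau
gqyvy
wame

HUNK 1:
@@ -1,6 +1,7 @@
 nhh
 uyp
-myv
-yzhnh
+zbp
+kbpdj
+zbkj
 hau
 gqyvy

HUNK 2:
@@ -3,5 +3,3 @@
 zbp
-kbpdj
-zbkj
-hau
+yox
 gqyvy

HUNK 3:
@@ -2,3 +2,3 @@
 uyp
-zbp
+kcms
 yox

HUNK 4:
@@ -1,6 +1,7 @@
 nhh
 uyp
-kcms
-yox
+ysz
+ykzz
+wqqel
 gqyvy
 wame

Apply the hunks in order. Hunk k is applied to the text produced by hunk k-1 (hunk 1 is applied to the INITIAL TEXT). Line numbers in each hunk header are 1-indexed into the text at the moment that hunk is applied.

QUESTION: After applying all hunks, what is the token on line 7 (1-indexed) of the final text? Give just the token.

Hunk 1: at line 1 remove [myv,yzhnh] add [zbp,kbpdj,zbkj] -> 8 lines: nhh uyp zbp kbpdj zbkj hau gqyvy wame
Hunk 2: at line 3 remove [kbpdj,zbkj,hau] add [yox] -> 6 lines: nhh uyp zbp yox gqyvy wame
Hunk 3: at line 2 remove [zbp] add [kcms] -> 6 lines: nhh uyp kcms yox gqyvy wame
Hunk 4: at line 1 remove [kcms,yox] add [ysz,ykzz,wqqel] -> 7 lines: nhh uyp ysz ykzz wqqel gqyvy wame
Final line 7: wame

Answer: wame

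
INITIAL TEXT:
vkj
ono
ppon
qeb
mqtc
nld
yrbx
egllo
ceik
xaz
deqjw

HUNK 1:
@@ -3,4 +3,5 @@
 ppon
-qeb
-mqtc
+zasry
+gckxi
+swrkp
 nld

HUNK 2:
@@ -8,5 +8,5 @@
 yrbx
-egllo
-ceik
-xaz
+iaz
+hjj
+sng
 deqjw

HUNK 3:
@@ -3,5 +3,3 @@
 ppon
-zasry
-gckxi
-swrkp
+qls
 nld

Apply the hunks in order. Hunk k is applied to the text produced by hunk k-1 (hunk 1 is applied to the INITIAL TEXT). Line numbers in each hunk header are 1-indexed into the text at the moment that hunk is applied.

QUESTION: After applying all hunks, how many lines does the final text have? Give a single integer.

Answer: 10

Derivation:
Hunk 1: at line 3 remove [qeb,mqtc] add [zasry,gckxi,swrkp] -> 12 lines: vkj ono ppon zasry gckxi swrkp nld yrbx egllo ceik xaz deqjw
Hunk 2: at line 8 remove [egllo,ceik,xaz] add [iaz,hjj,sng] -> 12 lines: vkj ono ppon zasry gckxi swrkp nld yrbx iaz hjj sng deqjw
Hunk 3: at line 3 remove [zasry,gckxi,swrkp] add [qls] -> 10 lines: vkj ono ppon qls nld yrbx iaz hjj sng deqjw
Final line count: 10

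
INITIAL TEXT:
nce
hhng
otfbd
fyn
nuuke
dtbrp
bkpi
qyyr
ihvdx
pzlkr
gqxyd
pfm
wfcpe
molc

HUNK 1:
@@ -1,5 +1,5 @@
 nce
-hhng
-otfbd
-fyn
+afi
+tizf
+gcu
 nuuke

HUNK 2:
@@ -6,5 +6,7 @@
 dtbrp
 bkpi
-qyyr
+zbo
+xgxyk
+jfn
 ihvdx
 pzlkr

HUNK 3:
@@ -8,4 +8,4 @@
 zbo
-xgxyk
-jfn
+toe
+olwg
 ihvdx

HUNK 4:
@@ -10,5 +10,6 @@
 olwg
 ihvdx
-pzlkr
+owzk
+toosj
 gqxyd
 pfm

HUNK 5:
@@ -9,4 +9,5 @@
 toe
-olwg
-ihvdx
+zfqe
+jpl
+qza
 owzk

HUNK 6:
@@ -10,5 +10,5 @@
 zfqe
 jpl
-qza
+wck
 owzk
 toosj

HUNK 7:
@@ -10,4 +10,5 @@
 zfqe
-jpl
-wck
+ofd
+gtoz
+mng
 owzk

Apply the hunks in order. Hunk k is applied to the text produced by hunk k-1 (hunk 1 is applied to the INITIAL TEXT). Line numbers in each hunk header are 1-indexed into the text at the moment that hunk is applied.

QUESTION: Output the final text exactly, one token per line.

Hunk 1: at line 1 remove [hhng,otfbd,fyn] add [afi,tizf,gcu] -> 14 lines: nce afi tizf gcu nuuke dtbrp bkpi qyyr ihvdx pzlkr gqxyd pfm wfcpe molc
Hunk 2: at line 6 remove [qyyr] add [zbo,xgxyk,jfn] -> 16 lines: nce afi tizf gcu nuuke dtbrp bkpi zbo xgxyk jfn ihvdx pzlkr gqxyd pfm wfcpe molc
Hunk 3: at line 8 remove [xgxyk,jfn] add [toe,olwg] -> 16 lines: nce afi tizf gcu nuuke dtbrp bkpi zbo toe olwg ihvdx pzlkr gqxyd pfm wfcpe molc
Hunk 4: at line 10 remove [pzlkr] add [owzk,toosj] -> 17 lines: nce afi tizf gcu nuuke dtbrp bkpi zbo toe olwg ihvdx owzk toosj gqxyd pfm wfcpe molc
Hunk 5: at line 9 remove [olwg,ihvdx] add [zfqe,jpl,qza] -> 18 lines: nce afi tizf gcu nuuke dtbrp bkpi zbo toe zfqe jpl qza owzk toosj gqxyd pfm wfcpe molc
Hunk 6: at line 10 remove [qza] add [wck] -> 18 lines: nce afi tizf gcu nuuke dtbrp bkpi zbo toe zfqe jpl wck owzk toosj gqxyd pfm wfcpe molc
Hunk 7: at line 10 remove [jpl,wck] add [ofd,gtoz,mng] -> 19 lines: nce afi tizf gcu nuuke dtbrp bkpi zbo toe zfqe ofd gtoz mng owzk toosj gqxyd pfm wfcpe molc

Answer: nce
afi
tizf
gcu
nuuke
dtbrp
bkpi
zbo
toe
zfqe
ofd
gtoz
mng
owzk
toosj
gqxyd
pfm
wfcpe
molc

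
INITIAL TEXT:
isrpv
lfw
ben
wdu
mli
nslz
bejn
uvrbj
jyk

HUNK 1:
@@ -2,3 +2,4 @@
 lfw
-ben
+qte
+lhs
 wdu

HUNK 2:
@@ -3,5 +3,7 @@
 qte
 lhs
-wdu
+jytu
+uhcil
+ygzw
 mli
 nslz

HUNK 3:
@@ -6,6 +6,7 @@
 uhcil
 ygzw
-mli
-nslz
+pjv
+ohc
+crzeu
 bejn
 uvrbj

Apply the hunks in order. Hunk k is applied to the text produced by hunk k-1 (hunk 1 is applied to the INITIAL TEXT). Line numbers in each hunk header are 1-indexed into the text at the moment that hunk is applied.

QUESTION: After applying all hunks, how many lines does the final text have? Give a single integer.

Answer: 13

Derivation:
Hunk 1: at line 2 remove [ben] add [qte,lhs] -> 10 lines: isrpv lfw qte lhs wdu mli nslz bejn uvrbj jyk
Hunk 2: at line 3 remove [wdu] add [jytu,uhcil,ygzw] -> 12 lines: isrpv lfw qte lhs jytu uhcil ygzw mli nslz bejn uvrbj jyk
Hunk 3: at line 6 remove [mli,nslz] add [pjv,ohc,crzeu] -> 13 lines: isrpv lfw qte lhs jytu uhcil ygzw pjv ohc crzeu bejn uvrbj jyk
Final line count: 13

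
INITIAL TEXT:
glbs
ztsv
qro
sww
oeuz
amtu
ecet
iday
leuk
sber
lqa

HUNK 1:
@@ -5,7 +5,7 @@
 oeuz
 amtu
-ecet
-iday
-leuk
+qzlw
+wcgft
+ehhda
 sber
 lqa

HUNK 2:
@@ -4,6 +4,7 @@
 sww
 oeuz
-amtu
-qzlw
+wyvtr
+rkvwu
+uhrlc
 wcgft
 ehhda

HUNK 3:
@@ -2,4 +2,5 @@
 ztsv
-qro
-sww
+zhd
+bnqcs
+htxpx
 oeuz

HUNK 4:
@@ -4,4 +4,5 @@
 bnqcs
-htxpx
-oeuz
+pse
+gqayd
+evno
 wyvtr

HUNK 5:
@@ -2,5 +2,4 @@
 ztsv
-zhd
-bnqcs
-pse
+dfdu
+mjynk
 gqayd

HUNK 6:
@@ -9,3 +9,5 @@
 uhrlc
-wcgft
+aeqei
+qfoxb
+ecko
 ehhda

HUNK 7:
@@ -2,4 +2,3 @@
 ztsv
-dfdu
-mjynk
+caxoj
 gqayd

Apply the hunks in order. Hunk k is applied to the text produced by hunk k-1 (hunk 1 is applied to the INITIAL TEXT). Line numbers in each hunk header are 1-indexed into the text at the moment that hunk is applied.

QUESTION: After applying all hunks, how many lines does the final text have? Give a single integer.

Hunk 1: at line 5 remove [ecet,iday,leuk] add [qzlw,wcgft,ehhda] -> 11 lines: glbs ztsv qro sww oeuz amtu qzlw wcgft ehhda sber lqa
Hunk 2: at line 4 remove [amtu,qzlw] add [wyvtr,rkvwu,uhrlc] -> 12 lines: glbs ztsv qro sww oeuz wyvtr rkvwu uhrlc wcgft ehhda sber lqa
Hunk 3: at line 2 remove [qro,sww] add [zhd,bnqcs,htxpx] -> 13 lines: glbs ztsv zhd bnqcs htxpx oeuz wyvtr rkvwu uhrlc wcgft ehhda sber lqa
Hunk 4: at line 4 remove [htxpx,oeuz] add [pse,gqayd,evno] -> 14 lines: glbs ztsv zhd bnqcs pse gqayd evno wyvtr rkvwu uhrlc wcgft ehhda sber lqa
Hunk 5: at line 2 remove [zhd,bnqcs,pse] add [dfdu,mjynk] -> 13 lines: glbs ztsv dfdu mjynk gqayd evno wyvtr rkvwu uhrlc wcgft ehhda sber lqa
Hunk 6: at line 9 remove [wcgft] add [aeqei,qfoxb,ecko] -> 15 lines: glbs ztsv dfdu mjynk gqayd evno wyvtr rkvwu uhrlc aeqei qfoxb ecko ehhda sber lqa
Hunk 7: at line 2 remove [dfdu,mjynk] add [caxoj] -> 14 lines: glbs ztsv caxoj gqayd evno wyvtr rkvwu uhrlc aeqei qfoxb ecko ehhda sber lqa
Final line count: 14

Answer: 14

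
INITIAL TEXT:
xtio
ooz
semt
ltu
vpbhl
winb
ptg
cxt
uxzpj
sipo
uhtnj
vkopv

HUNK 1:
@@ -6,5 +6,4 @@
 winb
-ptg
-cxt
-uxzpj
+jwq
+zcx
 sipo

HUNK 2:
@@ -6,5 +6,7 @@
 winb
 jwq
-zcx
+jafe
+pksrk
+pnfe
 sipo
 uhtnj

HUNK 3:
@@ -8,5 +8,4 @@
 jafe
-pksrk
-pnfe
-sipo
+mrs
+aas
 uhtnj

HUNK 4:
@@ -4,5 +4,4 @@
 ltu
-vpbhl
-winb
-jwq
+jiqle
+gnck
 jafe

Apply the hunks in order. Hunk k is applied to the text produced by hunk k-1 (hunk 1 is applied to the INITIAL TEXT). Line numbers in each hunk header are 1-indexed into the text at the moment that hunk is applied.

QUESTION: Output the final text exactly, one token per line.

Hunk 1: at line 6 remove [ptg,cxt,uxzpj] add [jwq,zcx] -> 11 lines: xtio ooz semt ltu vpbhl winb jwq zcx sipo uhtnj vkopv
Hunk 2: at line 6 remove [zcx] add [jafe,pksrk,pnfe] -> 13 lines: xtio ooz semt ltu vpbhl winb jwq jafe pksrk pnfe sipo uhtnj vkopv
Hunk 3: at line 8 remove [pksrk,pnfe,sipo] add [mrs,aas] -> 12 lines: xtio ooz semt ltu vpbhl winb jwq jafe mrs aas uhtnj vkopv
Hunk 4: at line 4 remove [vpbhl,winb,jwq] add [jiqle,gnck] -> 11 lines: xtio ooz semt ltu jiqle gnck jafe mrs aas uhtnj vkopv

Answer: xtio
ooz
semt
ltu
jiqle
gnck
jafe
mrs
aas
uhtnj
vkopv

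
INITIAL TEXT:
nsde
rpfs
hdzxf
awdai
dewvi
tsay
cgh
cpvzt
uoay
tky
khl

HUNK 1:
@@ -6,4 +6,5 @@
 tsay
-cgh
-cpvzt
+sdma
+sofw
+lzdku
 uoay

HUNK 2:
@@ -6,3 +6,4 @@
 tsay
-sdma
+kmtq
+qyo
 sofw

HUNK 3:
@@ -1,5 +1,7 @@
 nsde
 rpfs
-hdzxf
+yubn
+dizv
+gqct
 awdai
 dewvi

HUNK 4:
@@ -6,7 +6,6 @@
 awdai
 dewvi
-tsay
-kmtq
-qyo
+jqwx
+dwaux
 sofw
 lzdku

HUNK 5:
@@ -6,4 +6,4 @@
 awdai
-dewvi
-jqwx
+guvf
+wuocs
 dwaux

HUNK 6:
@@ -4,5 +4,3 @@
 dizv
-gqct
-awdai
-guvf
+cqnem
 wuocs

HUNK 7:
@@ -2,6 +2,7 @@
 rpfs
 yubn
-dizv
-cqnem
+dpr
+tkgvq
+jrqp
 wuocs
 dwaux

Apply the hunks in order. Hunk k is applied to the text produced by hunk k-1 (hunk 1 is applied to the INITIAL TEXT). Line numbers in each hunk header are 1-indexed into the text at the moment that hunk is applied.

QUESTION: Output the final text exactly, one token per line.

Answer: nsde
rpfs
yubn
dpr
tkgvq
jrqp
wuocs
dwaux
sofw
lzdku
uoay
tky
khl

Derivation:
Hunk 1: at line 6 remove [cgh,cpvzt] add [sdma,sofw,lzdku] -> 12 lines: nsde rpfs hdzxf awdai dewvi tsay sdma sofw lzdku uoay tky khl
Hunk 2: at line 6 remove [sdma] add [kmtq,qyo] -> 13 lines: nsde rpfs hdzxf awdai dewvi tsay kmtq qyo sofw lzdku uoay tky khl
Hunk 3: at line 1 remove [hdzxf] add [yubn,dizv,gqct] -> 15 lines: nsde rpfs yubn dizv gqct awdai dewvi tsay kmtq qyo sofw lzdku uoay tky khl
Hunk 4: at line 6 remove [tsay,kmtq,qyo] add [jqwx,dwaux] -> 14 lines: nsde rpfs yubn dizv gqct awdai dewvi jqwx dwaux sofw lzdku uoay tky khl
Hunk 5: at line 6 remove [dewvi,jqwx] add [guvf,wuocs] -> 14 lines: nsde rpfs yubn dizv gqct awdai guvf wuocs dwaux sofw lzdku uoay tky khl
Hunk 6: at line 4 remove [gqct,awdai,guvf] add [cqnem] -> 12 lines: nsde rpfs yubn dizv cqnem wuocs dwaux sofw lzdku uoay tky khl
Hunk 7: at line 2 remove [dizv,cqnem] add [dpr,tkgvq,jrqp] -> 13 lines: nsde rpfs yubn dpr tkgvq jrqp wuocs dwaux sofw lzdku uoay tky khl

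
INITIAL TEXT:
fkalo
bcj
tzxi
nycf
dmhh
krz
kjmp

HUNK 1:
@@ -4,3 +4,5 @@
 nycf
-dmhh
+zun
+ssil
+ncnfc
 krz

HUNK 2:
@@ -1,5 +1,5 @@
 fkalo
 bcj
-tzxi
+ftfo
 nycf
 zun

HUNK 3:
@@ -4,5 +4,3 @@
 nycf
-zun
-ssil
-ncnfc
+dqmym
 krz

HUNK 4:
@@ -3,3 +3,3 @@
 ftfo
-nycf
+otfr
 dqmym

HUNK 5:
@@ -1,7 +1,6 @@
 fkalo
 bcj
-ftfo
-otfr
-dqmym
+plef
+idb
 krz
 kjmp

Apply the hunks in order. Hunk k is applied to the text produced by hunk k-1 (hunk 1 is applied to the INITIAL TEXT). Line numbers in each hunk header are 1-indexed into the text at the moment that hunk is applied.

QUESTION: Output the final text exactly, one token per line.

Hunk 1: at line 4 remove [dmhh] add [zun,ssil,ncnfc] -> 9 lines: fkalo bcj tzxi nycf zun ssil ncnfc krz kjmp
Hunk 2: at line 1 remove [tzxi] add [ftfo] -> 9 lines: fkalo bcj ftfo nycf zun ssil ncnfc krz kjmp
Hunk 3: at line 4 remove [zun,ssil,ncnfc] add [dqmym] -> 7 lines: fkalo bcj ftfo nycf dqmym krz kjmp
Hunk 4: at line 3 remove [nycf] add [otfr] -> 7 lines: fkalo bcj ftfo otfr dqmym krz kjmp
Hunk 5: at line 1 remove [ftfo,otfr,dqmym] add [plef,idb] -> 6 lines: fkalo bcj plef idb krz kjmp

Answer: fkalo
bcj
plef
idb
krz
kjmp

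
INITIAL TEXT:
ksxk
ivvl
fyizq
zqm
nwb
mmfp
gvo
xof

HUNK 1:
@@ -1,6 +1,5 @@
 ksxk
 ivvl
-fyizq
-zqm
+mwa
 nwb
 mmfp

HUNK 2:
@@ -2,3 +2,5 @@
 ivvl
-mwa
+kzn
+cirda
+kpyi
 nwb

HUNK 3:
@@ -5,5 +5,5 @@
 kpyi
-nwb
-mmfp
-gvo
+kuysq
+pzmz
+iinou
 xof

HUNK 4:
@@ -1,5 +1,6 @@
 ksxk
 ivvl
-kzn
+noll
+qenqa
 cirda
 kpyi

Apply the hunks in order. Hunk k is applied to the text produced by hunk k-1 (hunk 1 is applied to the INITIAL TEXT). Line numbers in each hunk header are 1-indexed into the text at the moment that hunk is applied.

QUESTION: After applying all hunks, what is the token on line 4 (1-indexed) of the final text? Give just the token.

Hunk 1: at line 1 remove [fyizq,zqm] add [mwa] -> 7 lines: ksxk ivvl mwa nwb mmfp gvo xof
Hunk 2: at line 2 remove [mwa] add [kzn,cirda,kpyi] -> 9 lines: ksxk ivvl kzn cirda kpyi nwb mmfp gvo xof
Hunk 3: at line 5 remove [nwb,mmfp,gvo] add [kuysq,pzmz,iinou] -> 9 lines: ksxk ivvl kzn cirda kpyi kuysq pzmz iinou xof
Hunk 4: at line 1 remove [kzn] add [noll,qenqa] -> 10 lines: ksxk ivvl noll qenqa cirda kpyi kuysq pzmz iinou xof
Final line 4: qenqa

Answer: qenqa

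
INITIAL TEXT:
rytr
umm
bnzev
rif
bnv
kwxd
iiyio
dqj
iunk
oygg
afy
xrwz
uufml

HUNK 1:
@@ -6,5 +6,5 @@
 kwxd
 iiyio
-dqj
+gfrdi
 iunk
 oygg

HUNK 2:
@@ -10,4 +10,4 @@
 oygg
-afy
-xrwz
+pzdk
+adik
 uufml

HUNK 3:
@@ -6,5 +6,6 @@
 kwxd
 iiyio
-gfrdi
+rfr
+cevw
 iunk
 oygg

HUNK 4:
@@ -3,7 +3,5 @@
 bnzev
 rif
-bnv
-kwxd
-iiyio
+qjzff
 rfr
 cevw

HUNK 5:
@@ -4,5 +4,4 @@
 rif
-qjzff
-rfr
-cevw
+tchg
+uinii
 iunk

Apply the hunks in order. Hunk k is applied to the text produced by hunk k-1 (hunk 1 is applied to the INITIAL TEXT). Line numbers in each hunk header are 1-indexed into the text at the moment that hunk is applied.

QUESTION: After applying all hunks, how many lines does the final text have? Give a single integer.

Hunk 1: at line 6 remove [dqj] add [gfrdi] -> 13 lines: rytr umm bnzev rif bnv kwxd iiyio gfrdi iunk oygg afy xrwz uufml
Hunk 2: at line 10 remove [afy,xrwz] add [pzdk,adik] -> 13 lines: rytr umm bnzev rif bnv kwxd iiyio gfrdi iunk oygg pzdk adik uufml
Hunk 3: at line 6 remove [gfrdi] add [rfr,cevw] -> 14 lines: rytr umm bnzev rif bnv kwxd iiyio rfr cevw iunk oygg pzdk adik uufml
Hunk 4: at line 3 remove [bnv,kwxd,iiyio] add [qjzff] -> 12 lines: rytr umm bnzev rif qjzff rfr cevw iunk oygg pzdk adik uufml
Hunk 5: at line 4 remove [qjzff,rfr,cevw] add [tchg,uinii] -> 11 lines: rytr umm bnzev rif tchg uinii iunk oygg pzdk adik uufml
Final line count: 11

Answer: 11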